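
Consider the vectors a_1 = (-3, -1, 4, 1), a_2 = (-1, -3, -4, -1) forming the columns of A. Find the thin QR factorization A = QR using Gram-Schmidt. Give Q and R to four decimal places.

a_1 = (-3, -1, 4, 1); ‖a_1‖ = 5.1962, so q_1 = (-0.5774, -0.1925, 0.7698, 0.1925).
q_1·a_2 = (-0.5774)·(-1) + (-0.1925)·(-3) + 0.7698·(-4) + 0.1925·(-1) = -2.1170.
u_2 = a_2 + 2.1170·q_1 = (-2.2222, -3.4074, -2.3704, -0.5926).
‖u_2‖ = 4.7454, so q_2 = (-0.4683, -0.7180, -0.4995, -0.1249).

Q = [[-0.5774, -0.4683], [-0.1925, -0.7180], [0.7698, -0.4995], [0.1925, -0.1249]], R = [[5.1962, -2.1170], [0.0000, 4.7454]]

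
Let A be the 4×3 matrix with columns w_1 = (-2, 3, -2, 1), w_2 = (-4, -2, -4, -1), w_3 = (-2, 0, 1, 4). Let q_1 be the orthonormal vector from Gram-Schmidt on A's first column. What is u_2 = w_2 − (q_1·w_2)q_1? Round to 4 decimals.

w_1 = (-2, 3, -2, 1); ‖w_1‖ = 4.2426, so q_1 = (-0.4714, 0.7071, -0.4714, 0.2357).
q_1·w_2 = (-0.4714)·(-4) + 0.7071·(-2) + (-0.4714)·(-4) + 0.2357·(-1) = 2.1213.
u_2 = w_2 − 2.1213·q_1 = (-3.0000, -3.5000, -3.0000, -1.5000).

u_2 = (-3.0000, -3.5000, -3.0000, -1.5000)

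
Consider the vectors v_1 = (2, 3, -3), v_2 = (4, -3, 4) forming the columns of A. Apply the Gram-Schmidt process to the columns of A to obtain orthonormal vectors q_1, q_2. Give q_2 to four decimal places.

q_2 = (0.8977, -0.2126, 0.3859)

v_1 = (2, 3, -3); ‖v_1‖ = 4.6904, so q_1 = (0.4264, 0.6396, -0.6396).
q_1·v_2 = 0.4264·4 + 0.6396·(-3) + (-0.6396)·4 = -2.7716.
u_2 = v_2 + 2.7716·q_1 = (5.1818, -1.2273, 2.2273).
‖u_2‖ = 5.7722, so q_2 = (0.8977, -0.2126, 0.3859).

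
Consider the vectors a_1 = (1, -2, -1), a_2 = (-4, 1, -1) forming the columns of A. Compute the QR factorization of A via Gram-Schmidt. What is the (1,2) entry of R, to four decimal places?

r_{12} = -2.0412

a_1 = (1, -2, -1); ‖a_1‖ = 2.4495, so e_1 = (0.4082, -0.8165, -0.4082).
r_{12} = e_1·a_2 = -2.0412.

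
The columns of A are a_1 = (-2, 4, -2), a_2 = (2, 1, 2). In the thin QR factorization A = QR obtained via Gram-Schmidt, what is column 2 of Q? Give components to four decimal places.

e_2 = (0.5774, 0.5774, 0.5774)

a_1 = (-2, 4, -2); ‖a_1‖ = 4.8990, so e_1 = (-0.4082, 0.8165, -0.4082).
e_1·a_2 = (-0.4082)·2 + 0.8165·1 + (-0.4082)·2 = -0.8165.
u_2 = a_2 + 0.8165·e_1 = (1.6667, 1.6667, 1.6667).
‖u_2‖ = 2.8868, so e_2 = (0.5774, 0.5774, 0.5774).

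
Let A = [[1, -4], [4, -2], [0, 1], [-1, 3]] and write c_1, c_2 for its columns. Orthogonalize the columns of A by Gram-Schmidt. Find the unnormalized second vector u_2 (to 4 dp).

u_2 = (-3.1667, 1.3333, 1.0000, 2.1667)

c_1 = (1, 4, 0, -1); ‖c_1‖ = 4.2426, so q_1 = (0.2357, 0.9428, 0.0000, -0.2357).
q_1·c_2 = 0.2357·(-4) + 0.9428·(-2) + 0.0000·1 + (-0.2357)·3 = -3.5355.
u_2 = c_2 + 3.5355·q_1 = (-3.1667, 1.3333, 1.0000, 2.1667).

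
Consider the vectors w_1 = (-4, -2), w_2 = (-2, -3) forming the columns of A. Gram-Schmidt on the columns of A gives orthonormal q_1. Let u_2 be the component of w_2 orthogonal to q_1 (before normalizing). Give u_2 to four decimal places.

u_2 = (0.8000, -1.6000)

w_1 = (-4, -2); ‖w_1‖ = 4.4721, so q_1 = (-0.8944, -0.4472).
q_1·w_2 = (-0.8944)·(-2) + (-0.4472)·(-3) = 3.1305.
u_2 = w_2 − 3.1305·q_1 = (0.8000, -1.6000).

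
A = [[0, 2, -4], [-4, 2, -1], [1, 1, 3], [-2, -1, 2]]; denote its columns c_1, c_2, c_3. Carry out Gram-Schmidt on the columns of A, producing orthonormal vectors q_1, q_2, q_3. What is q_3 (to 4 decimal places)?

c_1 = (0, -4, 1, -2); ‖c_1‖ = 4.5826, so q_1 = (0.0000, -0.8729, 0.2182, -0.4364).
q_1·c_2 = 0.0000·2 + (-0.8729)·2 + 0.2182·1 + (-0.4364)·(-1) = -1.0911.
u_2 = c_2 + 1.0911·q_1 = (2.0000, 1.0476, 1.2381, -1.4762).
‖u_2‖ = 2.9681, so q_2 = (0.6738, 0.3530, 0.4171, -0.4974).
q_1·c_3 = 0.0000·(-4) + (-0.8729)·(-1) + 0.2182·3 + (-0.4364)·2 = 0.6547; q_2·c_3 = 0.6738·(-4) + 0.3530·(-1) + 0.4171·3 + (-0.4974)·2 = -2.7916.
u_3 = c_3 − 0.6547·q_1 + 2.7916·q_2 = (-2.1189, 0.5568, 4.0216, 0.8973).
‖u_3‖ = 4.6667, so q_3 = (-0.4540, 0.1193, 0.8618, 0.1923).

q_3 = (-0.4540, 0.1193, 0.8618, 0.1923)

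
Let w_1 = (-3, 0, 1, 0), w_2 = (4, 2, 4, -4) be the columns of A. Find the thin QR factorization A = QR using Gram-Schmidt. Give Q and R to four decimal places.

Q = [[-0.9487, 0.2369], [0.0000, 0.2962], [0.3162, 0.7108], [0.0000, -0.5923]], R = [[3.1623, -2.5298], [0.0000, 6.7528]]

w_1 = (-3, 0, 1, 0); ‖w_1‖ = 3.1623, so q_1 = (-0.9487, 0.0000, 0.3162, 0.0000).
q_1·w_2 = (-0.9487)·4 + 0.0000·2 + 0.3162·4 + 0.0000·(-4) = -2.5298.
u_2 = w_2 + 2.5298·q_1 = (1.6000, 2.0000, 4.8000, -4.0000).
‖u_2‖ = 6.7528, so q_2 = (0.2369, 0.2962, 0.7108, -0.5923).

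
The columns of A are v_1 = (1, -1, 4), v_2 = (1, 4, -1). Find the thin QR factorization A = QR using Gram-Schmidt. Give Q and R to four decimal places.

Q = [[0.2357, 0.3553], [-0.2357, 0.9239], [0.9428, 0.1421]], R = [[4.2426, -1.6499], [0.0000, 3.9087]]

q_1 = v_1/‖v_1‖ = (1, -1, 4)/4.2426 = (0.2357, -0.2357, 0.9428).
r_{12} = q_1·v_2 = -1.6499.
u_2 = v_2 + 1.6499·q_1 = (1.3889, 3.6111, 0.5556).
‖u_2‖ = 3.9087, so q_2 = (0.3553, 0.9239, 0.1421).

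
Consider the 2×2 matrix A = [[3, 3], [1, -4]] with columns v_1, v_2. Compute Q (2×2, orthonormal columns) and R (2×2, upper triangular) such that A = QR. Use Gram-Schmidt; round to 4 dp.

Q = [[0.9487, 0.3162], [0.3162, -0.9487]], R = [[3.1623, 1.5811], [0.0000, 4.7434]]

v_1 = (3, 1); ‖v_1‖ = 3.1623, so q_1 = (0.9487, 0.3162).
q_1·v_2 = 0.9487·3 + 0.3162·(-4) = 1.5811.
u_2 = v_2 − 1.5811·q_1 = (1.5000, -4.5000).
‖u_2‖ = 4.7434, so q_2 = (0.3162, -0.9487).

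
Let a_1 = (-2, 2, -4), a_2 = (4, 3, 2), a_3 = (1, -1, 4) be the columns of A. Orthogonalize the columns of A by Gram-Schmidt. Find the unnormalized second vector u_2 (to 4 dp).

e_1 = a_1/‖a_1‖ = (-2, 2, -4)/4.8990 = (-0.4082, 0.4082, -0.8165).
r_{12} = e_1·a_2 = -2.0412.
u_2 = a_2 + 2.0412·e_1 = (3.1667, 3.8333, 0.3333).

u_2 = (3.1667, 3.8333, 0.3333)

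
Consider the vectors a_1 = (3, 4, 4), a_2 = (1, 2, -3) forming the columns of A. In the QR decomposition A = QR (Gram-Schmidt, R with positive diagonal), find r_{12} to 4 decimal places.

q_1 = a_1/‖a_1‖ = (3, 4, 4)/6.4031 = (0.4685, 0.6247, 0.6247).
r_{12} = q_1·a_2 = -0.1562.

r_{12} = -0.1562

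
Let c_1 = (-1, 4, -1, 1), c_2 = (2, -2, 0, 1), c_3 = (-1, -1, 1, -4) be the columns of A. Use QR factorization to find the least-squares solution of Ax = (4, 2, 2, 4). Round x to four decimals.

c_1 = (-1, 4, -1, 1); ‖c_1‖ = 4.3589, so q_1 = (-0.2294, 0.9177, -0.2294, 0.2294).
q_1·c_2 = (-0.2294)·2 + 0.9177·(-2) + (-0.2294)·0 + 0.2294·1 = -2.0647.
u_2 = c_2 + 2.0647·q_1 = (1.5263, -0.1053, -0.4737, 1.4737).
‖u_2‖ = 2.1764, so q_2 = (0.7013, -0.0484, -0.2176, 0.6771).
q_1·c_3 = (-0.2294)·(-1) + 0.9177·(-1) + (-0.2294)·1 + 0.2294·(-4) = -1.8353; q_2·c_3 = 0.7013·(-1) + (-0.0484)·(-1) + (-0.2176)·1 + 0.6771·(-4) = -3.5790.
u_3 = c_3 + 1.8353·q_1 + 3.5790·q_2 = (1.0889, 0.5111, -0.2000, -1.1556).
‖u_3‖ = 1.6799, so q_3 = (0.6482, 0.3042, -0.1191, -0.6879).
Qᵀb = (1.3765, 4.9816, 0.2116).
Back-substitute: x_3 = 0.2116/1.6799 = 0.1260.
x_2 = (4.9816 + 3.5790·0.1260)/2.1764 = 2.4961.
x_1 = (1.3765 + 2.0647·2.4961 + 1.8353·0.1260)/4.3589 = 1.5512.

x = (1.5512, 2.4961, 0.1260)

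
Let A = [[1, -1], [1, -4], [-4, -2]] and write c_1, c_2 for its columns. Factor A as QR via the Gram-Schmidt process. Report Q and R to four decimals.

q_1 = c_1/‖c_1‖ = (1, 1, -4)/4.2426 = (0.2357, 0.2357, -0.9428).
r_{12} = q_1·c_2 = 0.7071.
u_2 = c_2 − 0.7071·q_1 = (-1.1667, -4.1667, -1.3333).
‖u_2‖ = 4.5277, so q_2 = (-0.2577, -0.9203, -0.2945).

Q = [[0.2357, -0.2577], [0.2357, -0.9203], [-0.9428, -0.2945]], R = [[4.2426, 0.7071], [0.0000, 4.5277]]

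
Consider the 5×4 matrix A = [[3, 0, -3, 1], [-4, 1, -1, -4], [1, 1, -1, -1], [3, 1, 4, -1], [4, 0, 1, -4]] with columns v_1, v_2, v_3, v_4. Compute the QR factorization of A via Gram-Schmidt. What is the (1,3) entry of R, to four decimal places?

v_1 = (3, -4, 1, 3, 4); ‖v_1‖ = 7.1414, so e_1 = (0.4201, -0.5601, 0.1400, 0.4201, 0.5601).
r_{13} = e_1·v_3 = 1.4003.

r_{13} = 1.4003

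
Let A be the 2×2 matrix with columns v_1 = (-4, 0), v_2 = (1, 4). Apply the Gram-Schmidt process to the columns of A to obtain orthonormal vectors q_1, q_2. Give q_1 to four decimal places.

v_1 = (-4, 0); ‖v_1‖ = 4.0000, so q_1 = (-1.0000, 0.0000).

q_1 = (-1.0000, 0.0000)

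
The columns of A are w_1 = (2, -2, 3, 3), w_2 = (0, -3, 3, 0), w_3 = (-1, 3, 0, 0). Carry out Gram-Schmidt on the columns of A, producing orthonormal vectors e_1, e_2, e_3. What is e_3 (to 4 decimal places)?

e_3 = (-0.3955, 0.6486, 0.6486, 0.0475)

e_1 = w_1/‖w_1‖ = (2, -2, 3, 3)/5.0990 = (0.3922, -0.3922, 0.5883, 0.5883).
r_{12} = e_1·w_2 = 2.9417.
u_2 = w_2 − 2.9417·e_1 = (-1.1538, -1.8462, 1.2692, -1.7308).
‖u_2‖ = 3.0571, so e_2 = (-0.3774, -0.6039, 0.4152, -0.5661).
r_{13} = e_1·w_3 = -1.5689; r_{23} = e_2·w_3 = -1.4342.
u_3 = w_3 + 1.5689·e_1 + 1.4342·e_2 = (-0.9259, 1.5185, 1.5185, 0.1111).
‖u_3‖ = 2.3413, so e_3 = (-0.3955, 0.6486, 0.6486, 0.0475).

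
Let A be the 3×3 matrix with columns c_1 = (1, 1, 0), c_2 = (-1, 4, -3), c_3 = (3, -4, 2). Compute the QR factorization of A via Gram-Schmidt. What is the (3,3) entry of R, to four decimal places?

r_{33} = 1.6775

e_1 = c_1/‖c_1‖ = (1, 1, 0)/1.4142 = (0.7071, 0.7071, 0.0000).
r_{12} = e_1·c_2 = 2.1213.
u_2 = c_2 − 2.1213·e_1 = (-2.5000, 2.5000, -3.0000).
‖u_2‖ = 4.6368, so e_2 = (-0.5392, 0.5392, -0.6470).
r_{13} = e_1·c_3 = -0.7071; r_{23} = e_2·c_3 = -5.0681.
u_3 = c_3 + 0.7071·e_1 + 5.0681·e_2 = (0.7674, -0.7674, -1.2791).
r_{33} = ‖u_3‖ = 1.6775.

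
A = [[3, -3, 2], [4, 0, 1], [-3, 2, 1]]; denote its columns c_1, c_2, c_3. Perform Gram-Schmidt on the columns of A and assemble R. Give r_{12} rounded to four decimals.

c_1 = (3, 4, -3); ‖c_1‖ = 5.8310, so q_1 = (0.5145, 0.6860, -0.5145).
r_{12} = q_1·c_2 = -2.5725.

r_{12} = -2.5725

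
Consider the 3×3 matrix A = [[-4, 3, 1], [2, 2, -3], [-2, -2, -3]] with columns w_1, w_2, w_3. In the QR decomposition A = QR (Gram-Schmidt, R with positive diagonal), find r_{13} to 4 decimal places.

r_{13} = -0.8165

w_1 = (-4, 2, -2); ‖w_1‖ = 4.8990, so e_1 = (-0.8165, 0.4082, -0.4082).
r_{13} = e_1·w_3 = -0.8165.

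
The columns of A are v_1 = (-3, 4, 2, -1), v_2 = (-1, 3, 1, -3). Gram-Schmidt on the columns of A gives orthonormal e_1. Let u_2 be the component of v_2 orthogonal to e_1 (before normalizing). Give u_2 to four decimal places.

u_2 = (1.0000, 0.3333, -0.3333, -2.3333)

v_1 = (-3, 4, 2, -1); ‖v_1‖ = 5.4772, so e_1 = (-0.5477, 0.7303, 0.3651, -0.1826).
e_1·v_2 = (-0.5477)·(-1) + 0.7303·3 + 0.3651·1 + (-0.1826)·(-3) = 3.6515.
u_2 = v_2 − 3.6515·e_1 = (1.0000, 0.3333, -0.3333, -2.3333).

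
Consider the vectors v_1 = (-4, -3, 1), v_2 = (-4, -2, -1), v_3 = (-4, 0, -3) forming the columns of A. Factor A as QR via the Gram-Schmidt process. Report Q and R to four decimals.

Q = [[-0.7845, -0.3828, -0.4880], [-0.5883, 0.2105, 0.7807], [0.1961, -0.8995, 0.3904]], R = [[5.0990, 4.1184, 2.5495], [0.0000, 2.0096, 4.2297], [0.0000, 0.0000, 0.7807]]

v_1 = (-4, -3, 1); ‖v_1‖ = 5.0990, so q_1 = (-0.7845, -0.5883, 0.1961).
q_1·v_2 = (-0.7845)·(-4) + (-0.5883)·(-2) + 0.1961·(-1) = 4.1184.
u_2 = v_2 − 4.1184·q_1 = (-0.7692, 0.4231, -1.8077).
‖u_2‖ = 2.0096, so q_2 = (-0.3828, 0.2105, -0.8995).
q_1·v_3 = (-0.7845)·(-4) + (-0.5883)·0 + 0.1961·(-3) = 2.5495; q_2·v_3 = (-0.3828)·(-4) + 0.2105·0 + (-0.8995)·(-3) = 4.2297.
u_3 = v_3 − 2.5495·q_1 − 4.2297·q_2 = (-0.3810, 0.6095, 0.3048).
‖u_3‖ = 0.7807, so q_3 = (-0.4880, 0.7807, 0.3904).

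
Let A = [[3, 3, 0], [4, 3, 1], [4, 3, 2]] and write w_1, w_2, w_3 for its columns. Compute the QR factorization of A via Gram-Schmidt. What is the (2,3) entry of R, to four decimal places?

r_{23} = -0.9939

q_1 = w_1/‖w_1‖ = (3, 4, 4)/6.4031 = (0.4685, 0.6247, 0.6247).
r_{12} = q_1·w_2 = 5.1537.
u_2 = w_2 − 5.1537·q_1 = (0.5854, -0.2195, -0.2195).
‖u_2‖ = 0.6626, so q_2 = (0.8835, -0.3313, -0.3313).
r_{23} = q_2·w_3 = -0.9939.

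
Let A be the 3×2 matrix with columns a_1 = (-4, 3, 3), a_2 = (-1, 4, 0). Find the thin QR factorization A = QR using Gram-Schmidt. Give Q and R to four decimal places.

Q = [[-0.6860, 0.2867], [0.5145, 0.8410], [0.5145, -0.4587]], R = [[5.8310, 2.7440], [0.0000, 3.0774]]

a_1 = (-4, 3, 3); ‖a_1‖ = 5.8310, so e_1 = (-0.6860, 0.5145, 0.5145).
e_1·a_2 = (-0.6860)·(-1) + 0.5145·4 + 0.5145·0 = 2.7440.
u_2 = a_2 − 2.7440·e_1 = (0.8824, 2.5882, -1.4118).
‖u_2‖ = 3.0774, so e_2 = (0.2867, 0.8410, -0.4587).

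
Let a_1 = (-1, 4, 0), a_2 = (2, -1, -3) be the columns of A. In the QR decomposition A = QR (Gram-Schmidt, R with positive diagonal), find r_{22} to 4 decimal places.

e_1 = a_1/‖a_1‖ = (-1, 4, 0)/4.1231 = (-0.2425, 0.9701, 0.0000).
r_{12} = e_1·a_2 = -1.4552.
u_2 = a_2 + 1.4552·e_1 = (1.6471, 0.4118, -3.0000).
r_{22} = ‖u_2‖ = 3.4471.

r_{22} = 3.4471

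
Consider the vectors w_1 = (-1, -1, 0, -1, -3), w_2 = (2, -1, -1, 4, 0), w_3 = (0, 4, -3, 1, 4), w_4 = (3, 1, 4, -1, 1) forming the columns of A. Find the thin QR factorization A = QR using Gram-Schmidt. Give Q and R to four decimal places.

w_1 = (-1, -1, 0, -1, -3); ‖w_1‖ = 3.4641, so e_1 = (-0.2887, -0.2887, 0.0000, -0.2887, -0.8660).
e_1·w_2 = (-0.2887)·2 + (-0.2887)·(-1) + 0.0000·(-1) + (-0.2887)·4 + (-0.8660)·0 = -1.4434.
u_2 = w_2 + 1.4434·e_1 = (1.5833, -1.4167, -1.0000, 3.5833, -1.2500).
‖u_2‖ = 4.4628, so e_2 = (0.3548, -0.3174, -0.2241, 0.8029, -0.2801).
e_1·w_3 = (-0.2887)·0 + (-0.2887)·4 + 0.0000·(-3) + (-0.2887)·1 + (-0.8660)·4 = -4.9075; e_2·w_3 = 0.3548·0 + (-0.3174)·4 + (-0.2241)·(-3) + 0.8029·1 + (-0.2801)·4 = -0.9150.
u_3 = w_3 + 4.9075·e_1 + 0.9150·e_2 = (-1.0921, 2.2929, -3.2050, 0.3180, -0.5063).
‖u_3‖ = 4.1327, so e_3 = (-0.2642, 0.5548, -0.7755, 0.0769, -0.1225).
e_1·w_4 = (-0.2887)·3 + (-0.2887)·1 + 0.0000·4 + (-0.2887)·(-1) + (-0.8660)·1 = -1.7321; e_2·w_4 = 0.3548·3 + (-0.3174)·1 + (-0.2241)·4 + 0.8029·(-1) + (-0.2801)·1 = -1.2324; e_3·w_4 = (-0.2642)·3 + 0.5548·1 + (-0.7755)·4 + 0.0769·(-1) + (-0.1225)·1 = -3.5395.
u_4 = w_4 + 1.7321·e_1 + 1.2324·e_2 + 3.5395·e_3 = (2.0020, 2.0725, 0.9789, -0.2381, -1.2788).
‖u_4‖ = 3.3096, so e_4 = (0.6049, 0.6262, 0.2958, -0.0719, -0.3864).

Q = [[-0.2887, 0.3548, -0.2642, 0.6049], [-0.2887, -0.3174, 0.5548, 0.6262], [0.0000, -0.2241, -0.7755, 0.2958], [-0.2887, 0.8029, 0.0769, -0.0719], [-0.8660, -0.2801, -0.1225, -0.3864]], R = [[3.4641, -1.4434, -4.9075, -1.7321], [0.0000, 4.4628, -0.9150, -1.2324], [0.0000, 0.0000, 4.1327, -3.5395], [0.0000, 0.0000, 0.0000, 3.3096]]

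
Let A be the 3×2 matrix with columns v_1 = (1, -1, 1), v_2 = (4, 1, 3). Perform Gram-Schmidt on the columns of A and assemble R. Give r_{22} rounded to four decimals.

e_1 = v_1/‖v_1‖ = (1, -1, 1)/1.7321 = (0.5774, -0.5774, 0.5774).
r_{12} = e_1·v_2 = 3.4641.
u_2 = v_2 − 3.4641·e_1 = (2.0000, 3.0000, 1.0000).
r_{22} = ‖u_2‖ = 3.7417.

r_{22} = 3.7417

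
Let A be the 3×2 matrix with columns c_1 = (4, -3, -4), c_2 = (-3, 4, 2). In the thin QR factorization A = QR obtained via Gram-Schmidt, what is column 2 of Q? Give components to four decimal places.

q_2 = (0.0608, 0.8268, -0.5593)

q_1 = c_1/‖c_1‖ = (4, -3, -4)/6.4031 = (0.6247, -0.4685, -0.6247).
r_{12} = q_1·c_2 = -4.9976.
u_2 = c_2 + 4.9976·q_1 = (0.1220, 1.6585, -1.1220).
‖u_2‖ = 2.0061, so q_2 = (0.0608, 0.8268, -0.5593).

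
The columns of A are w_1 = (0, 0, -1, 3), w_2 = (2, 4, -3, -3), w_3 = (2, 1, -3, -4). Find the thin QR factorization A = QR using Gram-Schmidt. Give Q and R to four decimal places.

Q = [[0.0000, 0.3410, 0.2628], [0.0000, 0.6820, -0.7300], [-0.3162, -0.6138, -0.5986], [0.9487, -0.2046, -0.1995]], R = [[3.1623, -1.8974, -2.8460], [0.0000, 5.8652, 4.0238], [0.0000, 0.0000, 2.3894]]

q_1 = w_1/‖w_1‖ = (0, 0, -1, 3)/3.1623 = (0.0000, 0.0000, -0.3162, 0.9487).
r_{12} = q_1·w_2 = -1.8974.
u_2 = w_2 + 1.8974·q_1 = (2.0000, 4.0000, -3.6000, -1.2000).
‖u_2‖ = 5.8652, so q_2 = (0.3410, 0.6820, -0.6138, -0.2046).
r_{13} = q_1·w_3 = -2.8460; r_{23} = q_2·w_3 = 4.0238.
u_3 = w_3 + 2.8460·q_1 − 4.0238·q_2 = (0.6279, -1.7442, -1.4302, -0.4767).
‖u_3‖ = 2.3894, so q_3 = (0.2628, -0.7300, -0.5986, -0.1995).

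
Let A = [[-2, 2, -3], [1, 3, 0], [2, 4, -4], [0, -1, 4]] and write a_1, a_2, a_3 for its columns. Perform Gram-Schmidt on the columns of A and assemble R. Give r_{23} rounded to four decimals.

r_{23} = -4.9329

a_1 = (-2, 1, 2, 0); ‖a_1‖ = 3.0000, so q_1 = (-0.6667, 0.3333, 0.6667, 0.0000).
q_1·a_2 = (-0.6667)·2 + 0.3333·3 + 0.6667·4 + 0.0000·(-1) = 2.3333.
u_2 = a_2 − 2.3333·q_1 = (3.5556, 2.2222, 2.4444, -1.0000).
‖u_2‖ = 4.9554, so q_2 = (0.7175, 0.4484, 0.4933, -0.2018).
r_{23} = q_2·a_3 = -4.9329.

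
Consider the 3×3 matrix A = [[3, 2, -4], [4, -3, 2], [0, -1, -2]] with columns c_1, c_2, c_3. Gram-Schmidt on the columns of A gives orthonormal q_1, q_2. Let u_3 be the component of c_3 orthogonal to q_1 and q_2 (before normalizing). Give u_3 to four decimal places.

u_3 = (-0.7134, 0.5350, -3.0318)

q_1 = c_1/‖c_1‖ = (3, 4, 0)/5.0000 = (0.6000, 0.8000, 0.0000).
r_{12} = q_1·c_2 = -1.2000.
u_2 = c_2 + 1.2000·q_1 = (2.7200, -2.0400, -1.0000).
‖u_2‖ = 3.5440, so q_2 = (0.7675, -0.5756, -0.2822).
r_{13} = q_1·c_3 = -0.8000; r_{23} = q_2·c_3 = -3.6569.
u_3 = c_3 + 0.8000·q_1 + 3.6569·q_2 = (-0.7134, 0.5350, -3.0318).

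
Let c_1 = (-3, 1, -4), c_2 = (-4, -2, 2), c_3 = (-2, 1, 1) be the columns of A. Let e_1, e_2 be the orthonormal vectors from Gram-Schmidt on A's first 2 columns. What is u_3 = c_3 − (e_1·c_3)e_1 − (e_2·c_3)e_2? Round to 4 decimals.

c_1 = (-3, 1, -4); ‖c_1‖ = 5.0990, so e_1 = (-0.5883, 0.1961, -0.7845).
e_1·c_2 = (-0.5883)·(-4) + 0.1961·(-2) + (-0.7845)·2 = 0.3922.
u_2 = c_2 − 0.3922·e_1 = (-3.7692, -2.0769, 2.3077).
‖u_2‖ = 4.8833, so e_2 = (-0.7719, -0.4253, 0.4726).
e_1·c_3 = (-0.5883)·(-2) + 0.1961·1 + (-0.7845)·1 = 0.5883; e_2·c_3 = (-0.7719)·(-2) + (-0.4253)·1 + 0.4726·1 = 1.5910.
u_3 = c_3 − 0.5883·e_1 − 1.5910·e_2 = (-0.4258, 1.5613, 0.7097).

u_3 = (-0.4258, 1.5613, 0.7097)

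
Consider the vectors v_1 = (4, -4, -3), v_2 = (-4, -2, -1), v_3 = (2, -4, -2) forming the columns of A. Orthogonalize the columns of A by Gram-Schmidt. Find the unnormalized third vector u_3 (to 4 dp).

u_3 = (0.0478, -0.3828, 0.5742)

v_1 = (4, -4, -3); ‖v_1‖ = 6.4031, so e_1 = (0.6247, -0.6247, -0.4685).
e_1·v_2 = 0.6247·(-4) + (-0.6247)·(-2) + (-0.4685)·(-1) = -0.7809.
u_2 = v_2 + 0.7809·e_1 = (-3.5122, -2.4878, -1.3659).
‖u_2‖ = 4.5156, so e_2 = (-0.7778, -0.5509, -0.3025).
e_1·v_3 = 0.6247·2 + (-0.6247)·(-4) + (-0.4685)·(-2) = 4.6852; e_2·v_3 = (-0.7778)·2 + (-0.5509)·(-4) + (-0.3025)·(-2) = 1.2531.
u_3 = v_3 − 4.6852·e_1 − 1.2531·e_2 = (0.0478, -0.3828, 0.5742).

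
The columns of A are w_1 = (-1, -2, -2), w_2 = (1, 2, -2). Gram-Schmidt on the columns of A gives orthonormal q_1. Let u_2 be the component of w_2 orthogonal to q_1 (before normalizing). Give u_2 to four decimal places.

u_2 = (0.8889, 1.7778, -2.2222)

q_1 = w_1/‖w_1‖ = (-1, -2, -2)/3.0000 = (-0.3333, -0.6667, -0.6667).
r_{12} = q_1·w_2 = -0.3333.
u_2 = w_2 + 0.3333·q_1 = (0.8889, 1.7778, -2.2222).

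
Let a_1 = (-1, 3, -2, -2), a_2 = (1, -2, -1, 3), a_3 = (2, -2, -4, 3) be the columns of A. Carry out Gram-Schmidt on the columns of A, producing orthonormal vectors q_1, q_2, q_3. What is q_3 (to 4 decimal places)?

a_1 = (-1, 3, -2, -2); ‖a_1‖ = 4.2426, so q_1 = (-0.2357, 0.7071, -0.4714, -0.4714).
q_1·a_2 = (-0.2357)·1 + 0.7071·(-2) + (-0.4714)·(-1) + (-0.4714)·3 = -2.5927.
u_2 = a_2 + 2.5927·q_1 = (0.3889, -0.1667, -2.2222, 1.7778).
‖u_2‖ = 2.8771, so q_2 = (0.1352, -0.0579, -0.7724, 0.6179).
q_1·a_3 = (-0.2357)·2 + 0.7071·(-2) + (-0.4714)·(-4) + (-0.4714)·3 = -1.4142; q_2·a_3 = 0.1352·2 + (-0.0579)·(-2) + (-0.7724)·(-4) + 0.6179·3 = 5.3294.
u_3 = a_3 + 1.4142·q_1 − 5.3294·q_2 = (0.9463, -0.6913, -0.5503, -0.9597).
‖u_3‖ = 1.6116, so q_3 = (0.5872, -0.4289, -0.3415, -0.5955).

q_3 = (0.5872, -0.4289, -0.3415, -0.5955)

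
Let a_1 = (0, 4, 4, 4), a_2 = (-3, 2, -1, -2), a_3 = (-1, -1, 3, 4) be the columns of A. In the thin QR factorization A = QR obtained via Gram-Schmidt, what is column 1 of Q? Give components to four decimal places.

q_1 = (0.0000, 0.5774, 0.5774, 0.5774)

a_1 = (0, 4, 4, 4); ‖a_1‖ = 6.9282, so q_1 = (0.0000, 0.5774, 0.5774, 0.5774).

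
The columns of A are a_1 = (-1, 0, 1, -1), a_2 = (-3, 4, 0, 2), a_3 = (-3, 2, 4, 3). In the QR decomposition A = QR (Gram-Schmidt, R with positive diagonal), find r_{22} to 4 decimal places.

q_1 = a_1/‖a_1‖ = (-1, 0, 1, -1)/1.7321 = (-0.5774, 0.0000, 0.5774, -0.5774).
r_{12} = q_1·a_2 = 0.5774.
u_2 = a_2 − 0.5774·q_1 = (-2.6667, 4.0000, -0.3333, 2.3333).
r_{22} = ‖u_2‖ = 5.3541.

r_{22} = 5.3541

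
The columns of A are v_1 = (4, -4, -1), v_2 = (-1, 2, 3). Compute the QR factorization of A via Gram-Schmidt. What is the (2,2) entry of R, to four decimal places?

v_1 = (4, -4, -1); ‖v_1‖ = 5.7446, so q_1 = (0.6963, -0.6963, -0.1741).
q_1·v_2 = 0.6963·(-1) + (-0.6963)·2 + (-0.1741)·3 = -2.6112.
u_2 = v_2 + 2.6112·q_1 = (0.8182, 0.1818, 2.5455).
r_{22} = ‖u_2‖ = 2.6799.

r_{22} = 2.6799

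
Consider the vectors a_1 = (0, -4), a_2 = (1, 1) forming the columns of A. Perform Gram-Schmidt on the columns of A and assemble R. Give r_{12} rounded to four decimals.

r_{12} = -1.0000

a_1 = (0, -4); ‖a_1‖ = 4.0000, so e_1 = (0.0000, -1.0000).
r_{12} = e_1·a_2 = -1.0000.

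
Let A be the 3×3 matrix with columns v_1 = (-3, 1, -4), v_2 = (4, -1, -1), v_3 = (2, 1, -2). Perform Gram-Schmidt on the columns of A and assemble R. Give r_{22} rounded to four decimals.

r_{22} = 3.8581

v_1 = (-3, 1, -4); ‖v_1‖ = 5.0990, so q_1 = (-0.5883, 0.1961, -0.7845).
q_1·v_2 = (-0.5883)·4 + 0.1961·(-1) + (-0.7845)·(-1) = -1.7650.
u_2 = v_2 + 1.7650·q_1 = (2.9615, -0.6538, -2.3846).
r_{22} = ‖u_2‖ = 3.8581.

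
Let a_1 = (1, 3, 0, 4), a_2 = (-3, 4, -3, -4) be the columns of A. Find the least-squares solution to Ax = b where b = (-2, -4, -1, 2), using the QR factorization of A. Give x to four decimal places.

e_1 = a_1/‖a_1‖ = (1, 3, 0, 4)/5.0990 = (0.1961, 0.5883, 0.0000, 0.7845).
r_{12} = e_1·a_2 = -1.3728.
u_2 = a_2 + 1.3728·e_1 = (-2.7308, 4.8077, -3.0000, -2.9231).
‖u_2‖ = 6.9365, so e_2 = (-0.3937, 0.6931, -0.4325, -0.4214).
Qᵀb = (-1.1767, -2.3953).
Back-substitute: x_2 = -2.3953/6.9365 = -0.3453.
x_1 = (-1.1767 + 1.3728·(-0.3453))/5.0990 = -0.3237.

x = (-0.3237, -0.3453)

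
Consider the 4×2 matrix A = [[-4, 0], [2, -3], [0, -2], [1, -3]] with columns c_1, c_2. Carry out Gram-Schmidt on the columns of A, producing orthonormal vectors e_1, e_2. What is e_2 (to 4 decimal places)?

c_1 = (-4, 2, 0, 1); ‖c_1‖ = 4.5826, so e_1 = (-0.8729, 0.4364, 0.0000, 0.2182).
e_1·c_2 = (-0.8729)·0 + 0.4364·(-3) + 0.0000·(-2) + 0.2182·(-3) = -1.9640.
u_2 = c_2 + 1.9640·e_1 = (-1.7143, -2.1429, -2.0000, -2.5714).
‖u_2‖ = 4.2594, so e_2 = (-0.4025, -0.5031, -0.4695, -0.6037).

e_2 = (-0.4025, -0.5031, -0.4695, -0.6037)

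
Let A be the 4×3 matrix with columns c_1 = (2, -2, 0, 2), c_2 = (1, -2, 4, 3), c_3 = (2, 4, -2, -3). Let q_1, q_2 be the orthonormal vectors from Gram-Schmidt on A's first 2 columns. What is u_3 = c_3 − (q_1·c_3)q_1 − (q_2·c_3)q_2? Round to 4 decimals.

u_3 = (2.9444, 2.3333, 0.8889, -0.6111)

c_1 = (2, -2, 0, 2); ‖c_1‖ = 3.4641, so q_1 = (0.5774, -0.5774, 0.0000, 0.5774).
q_1·c_2 = 0.5774·1 + (-0.5774)·(-2) + 0.0000·4 + 0.5774·3 = 3.4641.
u_2 = c_2 − 3.4641·q_1 = (-1.0000, 0.0000, 4.0000, 1.0000).
‖u_2‖ = 4.2426, so q_2 = (-0.2357, 0.0000, 0.9428, 0.2357).
q_1·c_3 = 0.5774·2 + (-0.5774)·4 + 0.0000·(-2) + 0.5774·(-3) = -2.8868; q_2·c_3 = (-0.2357)·2 + 0.0000·4 + 0.9428·(-2) + 0.2357·(-3) = -3.0641.
u_3 = c_3 + 2.8868·q_1 + 3.0641·q_2 = (2.9444, 2.3333, 0.8889, -0.6111).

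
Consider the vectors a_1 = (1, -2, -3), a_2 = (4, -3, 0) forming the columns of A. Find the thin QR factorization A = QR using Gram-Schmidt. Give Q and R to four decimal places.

a_1 = (1, -2, -3); ‖a_1‖ = 3.7417, so e_1 = (0.2673, -0.5345, -0.8018).
e_1·a_2 = 0.2673·4 + (-0.5345)·(-3) + (-0.8018)·0 = 2.6726.
u_2 = a_2 − 2.6726·e_1 = (3.2857, -1.5714, 2.1429).
‖u_2‖ = 4.2258, so e_2 = (0.7775, -0.3719, 0.5071).

Q = [[0.2673, 0.7775], [-0.5345, -0.3719], [-0.8018, 0.5071]], R = [[3.7417, 2.6726], [0.0000, 4.2258]]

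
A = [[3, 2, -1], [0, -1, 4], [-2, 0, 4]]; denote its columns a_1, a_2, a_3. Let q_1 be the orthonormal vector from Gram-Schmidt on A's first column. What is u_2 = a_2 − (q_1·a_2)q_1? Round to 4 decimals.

a_1 = (3, 0, -2); ‖a_1‖ = 3.6056, so q_1 = (0.8321, 0.0000, -0.5547).
q_1·a_2 = 0.8321·2 + 0.0000·(-1) + (-0.5547)·0 = 1.6641.
u_2 = a_2 − 1.6641·q_1 = (0.6154, -1.0000, 0.9231).

u_2 = (0.6154, -1.0000, 0.9231)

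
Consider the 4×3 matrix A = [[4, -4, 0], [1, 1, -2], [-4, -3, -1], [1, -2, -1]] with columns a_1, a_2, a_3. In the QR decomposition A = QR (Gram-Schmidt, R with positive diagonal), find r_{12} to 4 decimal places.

e_1 = a_1/‖a_1‖ = (4, 1, -4, 1)/5.8310 = (0.6860, 0.1715, -0.6860, 0.1715).
r_{12} = e_1·a_2 = -0.8575.

r_{12} = -0.8575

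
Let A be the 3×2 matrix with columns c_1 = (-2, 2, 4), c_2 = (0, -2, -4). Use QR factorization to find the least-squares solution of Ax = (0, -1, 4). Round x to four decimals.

x = (0.0000, -0.7000)

q_1 = c_1/‖c_1‖ = (-2, 2, 4)/4.8990 = (-0.4082, 0.4082, 0.8165).
r_{12} = q_1·c_2 = -4.0825.
u_2 = c_2 + 4.0825·q_1 = (-1.6667, -0.3333, -0.6667).
‖u_2‖ = 1.8257, so q_2 = (-0.9129, -0.1826, -0.3651).
Qᵀb = (2.8577, -1.2780).
Back-substitute: x_2 = -1.2780/1.8257 = -0.7000.
x_1 = (2.8577 + 4.0825·(-0.7000))/4.8990 = 0.0000.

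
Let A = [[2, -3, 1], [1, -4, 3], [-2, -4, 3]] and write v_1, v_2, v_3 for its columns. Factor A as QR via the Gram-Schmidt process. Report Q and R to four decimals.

Q = [[0.6667, -0.4013, -0.6281], [0.3333, -0.5932, 0.7328], [-0.6667, -0.6979, -0.2617]], R = [[3.0000, -0.6667, -0.3333], [0.0000, 6.3683, -4.2746], [0.0000, 0.0000, 0.7851]]

v_1 = (2, 1, -2); ‖v_1‖ = 3.0000, so e_1 = (0.6667, 0.3333, -0.6667).
e_1·v_2 = 0.6667·(-3) + 0.3333·(-4) + (-0.6667)·(-4) = -0.6667.
u_2 = v_2 + 0.6667·e_1 = (-2.5556, -3.7778, -4.4444).
‖u_2‖ = 6.3683, so e_2 = (-0.4013, -0.5932, -0.6979).
e_1·v_3 = 0.6667·1 + 0.3333·3 + (-0.6667)·3 = -0.3333; e_2·v_3 = (-0.4013)·1 + (-0.5932)·3 + (-0.6979)·3 = -4.2746.
u_3 = v_3 + 0.3333·e_1 + 4.2746·e_2 = (-0.4932, 0.5753, -0.2055).
‖u_3‖ = 0.7851, so e_3 = (-0.6281, 0.7328, -0.2617).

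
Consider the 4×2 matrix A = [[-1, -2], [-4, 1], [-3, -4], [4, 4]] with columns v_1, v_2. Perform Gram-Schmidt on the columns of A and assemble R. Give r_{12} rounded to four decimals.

q_1 = v_1/‖v_1‖ = (-1, -4, -3, 4)/6.4807 = (-0.1543, -0.6172, -0.4629, 0.6172).
r_{12} = q_1·v_2 = 4.0119.

r_{12} = 4.0119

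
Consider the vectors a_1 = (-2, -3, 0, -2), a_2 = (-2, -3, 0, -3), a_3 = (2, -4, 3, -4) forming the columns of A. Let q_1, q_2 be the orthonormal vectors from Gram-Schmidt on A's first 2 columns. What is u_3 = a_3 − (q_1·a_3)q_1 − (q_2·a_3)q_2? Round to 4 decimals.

q_1 = a_1/‖a_1‖ = (-2, -3, 0, -2)/4.1231 = (-0.4851, -0.7276, 0.0000, -0.4851).
r_{12} = q_1·a_2 = 4.6082.
u_2 = a_2 − 4.6082·q_1 = (0.2353, 0.3529, 0.0000, -0.7647).
‖u_2‖ = 0.8745, so q_2 = (0.2691, 0.4036, 0.0000, -0.8745).
r_{13} = q_1·a_3 = 3.8806; r_{23} = q_2·a_3 = 2.4216.
u_3 = a_3 − 3.8806·q_1 − 2.4216·q_2 = (3.2308, -2.1538, 3.0000, 0.0000).

u_3 = (3.2308, -2.1538, 3.0000, 0.0000)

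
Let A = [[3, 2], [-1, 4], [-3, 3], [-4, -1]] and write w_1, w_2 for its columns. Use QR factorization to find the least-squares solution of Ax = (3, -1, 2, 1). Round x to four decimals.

x = (0.0202, 0.2354)

w_1 = (3, -1, -3, -4); ‖w_1‖ = 5.9161, so e_1 = (0.5071, -0.1690, -0.5071, -0.6761).
e_1·w_2 = 0.5071·2 + (-0.1690)·4 + (-0.5071)·3 + (-0.6761)·(-1) = -0.5071.
u_2 = w_2 + 0.5071·e_1 = (2.2571, 3.9143, 2.7429, -1.3429).
‖u_2‖ = 5.4537, so e_2 = (0.4139, 0.7177, 0.5029, -0.2462).
Qᵀb = (0.0000, 1.2835).
Back-substitute: x_2 = 1.2835/5.4537 = 0.2354.
x_1 = (0.0000 + 0.5071·0.2354)/5.9161 = 0.0202.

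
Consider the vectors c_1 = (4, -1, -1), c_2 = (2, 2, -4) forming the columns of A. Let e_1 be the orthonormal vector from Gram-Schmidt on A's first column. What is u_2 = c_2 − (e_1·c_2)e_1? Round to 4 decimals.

e_1 = c_1/‖c_1‖ = (4, -1, -1)/4.2426 = (0.9428, -0.2357, -0.2357).
r_{12} = e_1·c_2 = 2.3570.
u_2 = c_2 − 2.3570·e_1 = (-0.2222, 2.5556, -3.4444).

u_2 = (-0.2222, 2.5556, -3.4444)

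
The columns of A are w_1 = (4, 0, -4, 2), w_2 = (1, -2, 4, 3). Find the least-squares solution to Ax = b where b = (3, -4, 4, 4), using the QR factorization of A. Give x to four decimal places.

x = (0.3391, 1.3678)

e_1 = w_1/‖w_1‖ = (4, 0, -4, 2)/6.0000 = (0.6667, 0.0000, -0.6667, 0.3333).
r_{12} = e_1·w_2 = -1.0000.
u_2 = w_2 + 1.0000·e_1 = (1.6667, -2.0000, 3.3333, 3.3333).
‖u_2‖ = 5.3852, so e_2 = (0.3095, -0.3714, 0.6190, 0.6190).
Qᵀb = (0.6667, 7.3659).
Back-substitute: x_2 = 7.3659/5.3852 = 1.3678.
x_1 = (0.6667 + 1.0000·1.3678)/6.0000 = 0.3391.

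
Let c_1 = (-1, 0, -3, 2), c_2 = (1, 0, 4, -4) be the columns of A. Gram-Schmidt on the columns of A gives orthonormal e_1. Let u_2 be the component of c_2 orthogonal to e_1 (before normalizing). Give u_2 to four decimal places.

u_2 = (-0.5000, 0.0000, -0.5000, -1.0000)

c_1 = (-1, 0, -3, 2); ‖c_1‖ = 3.7417, so e_1 = (-0.2673, 0.0000, -0.8018, 0.5345).
e_1·c_2 = (-0.2673)·1 + 0.0000·0 + (-0.8018)·4 + 0.5345·(-4) = -5.6125.
u_2 = c_2 + 5.6125·e_1 = (-0.5000, 0.0000, -0.5000, -1.0000).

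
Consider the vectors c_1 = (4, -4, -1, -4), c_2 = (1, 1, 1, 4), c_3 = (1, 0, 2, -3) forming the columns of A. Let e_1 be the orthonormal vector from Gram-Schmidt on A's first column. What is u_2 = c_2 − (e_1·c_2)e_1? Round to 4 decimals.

u_2 = (2.3878, -0.3878, 0.6531, 2.6122)

c_1 = (4, -4, -1, -4); ‖c_1‖ = 7.0000, so e_1 = (0.5714, -0.5714, -0.1429, -0.5714).
e_1·c_2 = 0.5714·1 + (-0.5714)·1 + (-0.1429)·1 + (-0.5714)·4 = -2.4286.
u_2 = c_2 + 2.4286·e_1 = (2.3878, -0.3878, 0.6531, 2.6122).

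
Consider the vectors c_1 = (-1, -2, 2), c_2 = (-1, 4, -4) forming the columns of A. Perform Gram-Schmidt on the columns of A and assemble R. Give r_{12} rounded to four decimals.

r_{12} = -5.0000

c_1 = (-1, -2, 2); ‖c_1‖ = 3.0000, so q_1 = (-0.3333, -0.6667, 0.6667).
r_{12} = q_1·c_2 = -5.0000.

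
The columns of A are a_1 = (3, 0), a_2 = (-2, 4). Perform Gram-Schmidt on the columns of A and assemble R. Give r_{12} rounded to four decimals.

r_{12} = -2.0000

a_1 = (3, 0); ‖a_1‖ = 3.0000, so q_1 = (1.0000, 0.0000).
r_{12} = q_1·a_2 = -2.0000.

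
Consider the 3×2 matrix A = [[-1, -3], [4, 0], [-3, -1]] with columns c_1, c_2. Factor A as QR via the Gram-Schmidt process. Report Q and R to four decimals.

Q = [[-0.1961, -0.9435], [0.7845, -0.3145], [-0.5883, -0.1048]], R = [[5.0990, 1.1767], [0.0000, 2.9352]]

c_1 = (-1, 4, -3); ‖c_1‖ = 5.0990, so q_1 = (-0.1961, 0.7845, -0.5883).
q_1·c_2 = (-0.1961)·(-3) + 0.7845·0 + (-0.5883)·(-1) = 1.1767.
u_2 = c_2 − 1.1767·q_1 = (-2.7692, -0.9231, -0.3077).
‖u_2‖ = 2.9352, so q_2 = (-0.9435, -0.3145, -0.1048).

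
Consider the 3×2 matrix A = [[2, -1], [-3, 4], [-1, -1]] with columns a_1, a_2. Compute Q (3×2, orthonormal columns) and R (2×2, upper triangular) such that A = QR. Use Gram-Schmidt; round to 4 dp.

Q = [[0.5345, 0.3520], [-0.8018, 0.4987], [-0.2673, -0.7921]], R = [[3.7417, -3.4744], [0.0000, 2.4349]]

e_1 = a_1/‖a_1‖ = (2, -3, -1)/3.7417 = (0.5345, -0.8018, -0.2673).
r_{12} = e_1·a_2 = -3.4744.
u_2 = a_2 + 3.4744·e_1 = (0.8571, 1.2143, -1.9286).
‖u_2‖ = 2.4349, so e_2 = (0.3520, 0.4987, -0.7921).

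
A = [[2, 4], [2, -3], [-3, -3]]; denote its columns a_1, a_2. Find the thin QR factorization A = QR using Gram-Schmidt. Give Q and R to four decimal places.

q_1 = a_1/‖a_1‖ = (2, 2, -3)/4.1231 = (0.4851, 0.4851, -0.7276).
r_{12} = q_1·a_2 = 2.6679.
u_2 = a_2 − 2.6679·q_1 = (2.7059, -4.2941, -1.0588).
‖u_2‖ = 5.1848, so q_2 = (0.5219, -0.8282, -0.2042).

Q = [[0.4851, 0.5219], [0.4851, -0.8282], [-0.7276, -0.2042]], R = [[4.1231, 2.6679], [0.0000, 5.1848]]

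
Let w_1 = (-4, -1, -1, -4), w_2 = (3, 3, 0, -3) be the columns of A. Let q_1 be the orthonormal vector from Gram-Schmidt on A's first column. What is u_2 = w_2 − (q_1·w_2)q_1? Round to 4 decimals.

u_2 = (2.6471, 2.9118, -0.0882, -3.3529)

w_1 = (-4, -1, -1, -4); ‖w_1‖ = 5.8310, so q_1 = (-0.6860, -0.1715, -0.1715, -0.6860).
q_1·w_2 = (-0.6860)·3 + (-0.1715)·3 + (-0.1715)·0 + (-0.6860)·(-3) = -0.5145.
u_2 = w_2 + 0.5145·q_1 = (2.6471, 2.9118, -0.0882, -3.3529).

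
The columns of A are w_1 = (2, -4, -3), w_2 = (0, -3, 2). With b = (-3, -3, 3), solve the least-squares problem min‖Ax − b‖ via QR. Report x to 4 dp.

w_1 = (2, -4, -3); ‖w_1‖ = 5.3852, so q_1 = (0.3714, -0.7428, -0.5571).
q_1·w_2 = 0.3714·0 + (-0.7428)·(-3) + (-0.5571)·2 = 1.1142.
u_2 = w_2 − 1.1142·q_1 = (-0.4138, -2.1724, 2.6207).
‖u_2‖ = 3.4291, so q_2 = (-0.1207, -0.6335, 0.7643).
Qᵀb = (-0.5571, 4.5554).
Back-substitute: x_2 = 4.5554/3.4291 = 1.3284.
x_1 = (-0.5571 − 1.1142·1.3284)/5.3852 = -0.3783.

x = (-0.3783, 1.3284)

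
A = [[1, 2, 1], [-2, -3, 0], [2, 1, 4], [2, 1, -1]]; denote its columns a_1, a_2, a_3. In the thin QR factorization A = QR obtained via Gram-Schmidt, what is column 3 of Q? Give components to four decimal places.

e_3 = (0.2332, 0.1749, 0.7049, -0.6466)

e_1 = a_1/‖a_1‖ = (1, -2, 2, 2)/3.6056 = (0.2774, -0.5547, 0.5547, 0.5547).
r_{12} = e_1·a_2 = 3.3282.
u_2 = a_2 − 3.3282·e_1 = (1.0769, -1.1538, -0.8462, -0.8462).
‖u_2‖ = 1.9807, so e_2 = (0.5437, -0.5826, -0.4272, -0.4272).
r_{13} = e_1·a_3 = 1.9415; r_{23} = e_2·a_3 = -0.7379.
u_3 = a_3 − 1.9415·e_1 + 0.7379·e_2 = (0.8627, 0.6471, 2.6078, -2.3922).
‖u_3‖ = 3.6995, so e_3 = (0.2332, 0.1749, 0.7049, -0.6466).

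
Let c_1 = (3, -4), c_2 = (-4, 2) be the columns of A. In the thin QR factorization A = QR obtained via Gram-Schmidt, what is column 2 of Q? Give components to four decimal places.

e_2 = (-0.8000, -0.6000)

c_1 = (3, -4); ‖c_1‖ = 5.0000, so e_1 = (0.6000, -0.8000).
e_1·c_2 = 0.6000·(-4) + (-0.8000)·2 = -4.0000.
u_2 = c_2 + 4.0000·e_1 = (-1.6000, -1.2000).
‖u_2‖ = 2.0000, so e_2 = (-0.8000, -0.6000).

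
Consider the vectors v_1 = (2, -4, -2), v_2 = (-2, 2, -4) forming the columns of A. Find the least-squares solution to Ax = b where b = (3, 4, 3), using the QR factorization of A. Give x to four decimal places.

x = (-0.7571, -0.5429)

q_1 = v_1/‖v_1‖ = (2, -4, -2)/4.8990 = (0.4082, -0.8165, -0.4082).
r_{12} = q_1·v_2 = -0.8165.
u_2 = v_2 + 0.8165·q_1 = (-1.6667, 1.3333, -4.3333).
‖u_2‖ = 4.8305, so q_2 = (-0.3450, 0.2760, -0.8971).
Qᵀb = (-3.2660, -2.6222).
Back-substitute: x_2 = -2.6222/4.8305 = -0.5429.
x_1 = (-3.2660 + 0.8165·(-0.5429))/4.8990 = -0.7571.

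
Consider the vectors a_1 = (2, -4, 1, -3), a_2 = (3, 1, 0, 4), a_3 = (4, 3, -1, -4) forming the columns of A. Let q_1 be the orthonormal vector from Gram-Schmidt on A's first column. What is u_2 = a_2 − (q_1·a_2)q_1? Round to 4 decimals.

q_1 = a_1/‖a_1‖ = (2, -4, 1, -3)/5.4772 = (0.3651, -0.7303, 0.1826, -0.5477).
r_{12} = q_1·a_2 = -1.8257.
u_2 = a_2 + 1.8257·q_1 = (3.6667, -0.3333, 0.3333, 3.0000).

u_2 = (3.6667, -0.3333, 0.3333, 3.0000)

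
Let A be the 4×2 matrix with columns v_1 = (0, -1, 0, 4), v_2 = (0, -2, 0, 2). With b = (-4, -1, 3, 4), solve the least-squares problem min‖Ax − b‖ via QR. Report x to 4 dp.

e_1 = v_1/‖v_1‖ = (0, -1, 0, 4)/4.1231 = (0.0000, -0.2425, 0.0000, 0.9701).
r_{12} = e_1·v_2 = 2.4254.
u_2 = v_2 − 2.4254·e_1 = (0.0000, -1.4118, 0.0000, -0.3529).
‖u_2‖ = 1.4552, so e_2 = (0.0000, -0.9701, 0.0000, -0.2425).
Qᵀb = (4.1231, 0.0000).
Back-substitute: x_2 = 0.0000/1.4552 = 0.0000.
x_1 = (4.1231 − 2.4254·0.0000)/4.1231 = 1.0000.

x = (1.0000, 0.0000)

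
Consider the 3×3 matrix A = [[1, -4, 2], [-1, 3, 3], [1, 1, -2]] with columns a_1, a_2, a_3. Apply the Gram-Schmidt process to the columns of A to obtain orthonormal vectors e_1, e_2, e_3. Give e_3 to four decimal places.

e_3 = (0.6172, 0.7715, 0.1543)

e_1 = a_1/‖a_1‖ = (1, -1, 1)/1.7321 = (0.5774, -0.5774, 0.5774).
r_{12} = e_1·a_2 = -3.4641.
u_2 = a_2 + 3.4641·e_1 = (-2.0000, 1.0000, 3.0000).
‖u_2‖ = 3.7417, so e_2 = (-0.5345, 0.2673, 0.8018).
r_{13} = e_1·a_3 = -1.7321; r_{23} = e_2·a_3 = -1.8708.
u_3 = a_3 + 1.7321·e_1 + 1.8708·e_2 = (2.0000, 2.5000, 0.5000).
‖u_3‖ = 3.2404, so e_3 = (0.6172, 0.7715, 0.1543).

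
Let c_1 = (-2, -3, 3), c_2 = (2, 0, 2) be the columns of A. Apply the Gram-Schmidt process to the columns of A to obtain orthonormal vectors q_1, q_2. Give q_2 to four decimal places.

q_2 = (0.7803, 0.0975, 0.6177)

q_1 = c_1/‖c_1‖ = (-2, -3, 3)/4.6904 = (-0.4264, -0.6396, 0.6396).
r_{12} = q_1·c_2 = 0.4264.
u_2 = c_2 − 0.4264·q_1 = (2.1818, 0.2727, 1.7273).
‖u_2‖ = 2.7961, so q_2 = (0.7803, 0.0975, 0.6177).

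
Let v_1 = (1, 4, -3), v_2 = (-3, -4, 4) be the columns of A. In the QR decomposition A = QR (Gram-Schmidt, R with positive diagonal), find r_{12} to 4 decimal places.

e_1 = v_1/‖v_1‖ = (1, 4, -3)/5.0990 = (0.1961, 0.7845, -0.5883).
r_{12} = e_1·v_2 = -6.0796.

r_{12} = -6.0796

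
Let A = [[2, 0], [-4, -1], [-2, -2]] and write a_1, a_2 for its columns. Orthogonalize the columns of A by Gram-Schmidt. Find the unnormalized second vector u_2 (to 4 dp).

e_1 = a_1/‖a_1‖ = (2, -4, -2)/4.8990 = (0.4082, -0.8165, -0.4082).
r_{12} = e_1·a_2 = 1.6330.
u_2 = a_2 − 1.6330·e_1 = (-0.6667, 0.3333, -1.3333).

u_2 = (-0.6667, 0.3333, -1.3333)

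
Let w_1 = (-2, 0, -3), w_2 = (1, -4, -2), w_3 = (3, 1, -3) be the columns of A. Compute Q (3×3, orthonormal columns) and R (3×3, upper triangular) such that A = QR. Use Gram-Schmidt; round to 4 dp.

w_1 = (-2, 0, -3); ‖w_1‖ = 3.6056, so q_1 = (-0.5547, 0.0000, -0.8321).
q_1·w_2 = (-0.5547)·1 + 0.0000·(-4) + (-0.8321)·(-2) = 1.1094.
u_2 = w_2 − 1.1094·q_1 = (1.6154, -4.0000, -1.0769).
‖u_2‖ = 4.4463, so q_2 = (0.3633, -0.8996, -0.2422).
q_1·w_3 = (-0.5547)·3 + 0.0000·1 + (-0.8321)·(-3) = 0.8321; q_2·w_3 = 0.3633·3 + (-0.8996)·1 + (-0.2422)·(-3) = 0.9169.
u_3 = w_3 − 0.8321·q_1 − 0.9169·q_2 = (3.1284, 1.8249, -2.0856).
‖u_3‖ = 4.1793, so q_3 = (0.7485, 0.4366, -0.4990).

Q = [[-0.5547, 0.3633, 0.7485], [0.0000, -0.8996, 0.4366], [-0.8321, -0.2422, -0.4990]], R = [[3.6056, 1.1094, 0.8321], [0.0000, 4.4463, 0.9169], [0.0000, 0.0000, 4.1793]]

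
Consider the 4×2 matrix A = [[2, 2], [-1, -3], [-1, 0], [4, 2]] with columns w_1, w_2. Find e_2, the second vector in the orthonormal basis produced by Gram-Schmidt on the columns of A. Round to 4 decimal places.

e_1 = w_1/‖w_1‖ = (2, -1, -1, 4)/4.6904 = (0.4264, -0.2132, -0.2132, 0.8528).
r_{12} = e_1·w_2 = 3.1980.
u_2 = w_2 − 3.1980·e_1 = (0.6364, -2.3182, 0.6818, -0.7273).
‖u_2‖ = 2.6024, so e_2 = (0.2445, -0.8908, 0.2620, -0.2795).

e_2 = (0.2445, -0.8908, 0.2620, -0.2795)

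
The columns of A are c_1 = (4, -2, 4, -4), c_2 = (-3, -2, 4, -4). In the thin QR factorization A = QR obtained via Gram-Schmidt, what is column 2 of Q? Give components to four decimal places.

e_2 = (-0.8321, -0.1849, 0.3698, -0.3698)

c_1 = (4, -2, 4, -4); ‖c_1‖ = 7.2111, so e_1 = (0.5547, -0.2774, 0.5547, -0.5547).
e_1·c_2 = 0.5547·(-3) + (-0.2774)·(-2) + 0.5547·4 + (-0.5547)·(-4) = 3.3282.
u_2 = c_2 − 3.3282·e_1 = (-4.8462, -1.0769, 2.1538, -2.1538).
‖u_2‖ = 5.8244, so e_2 = (-0.8321, -0.1849, 0.3698, -0.3698).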